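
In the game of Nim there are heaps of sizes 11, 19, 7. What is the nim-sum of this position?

Compute the nim-sum pairwise:
11 ^ 19 = 24
24 ^ 7 = 31

31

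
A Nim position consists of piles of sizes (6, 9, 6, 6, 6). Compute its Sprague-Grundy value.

9

Bitwise XOR of the heap sizes:
  0110  (6)
  1001  (9)
  0110  (6)
  0110  (6)
  0110  (6)
  ----
  1001  (9)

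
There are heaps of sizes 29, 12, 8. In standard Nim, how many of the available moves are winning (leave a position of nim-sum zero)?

In binary:
  11101  (29)
  01100  (12)
  01000  (8)
  -----
  11001  (25)
The overall nim-sum is X = 25. A heap of size p has a winning move iff p XOR X < p (reduce it to p XOR X).
  29: 29 XOR 25 = 4 < 29 — winning move (to 4).
  12: 12 XOR 25 = 21 ≥ 12 — no move.
  8: 8 XOR 25 = 17 ≥ 8 — no move.
That gives 1 winning move.

1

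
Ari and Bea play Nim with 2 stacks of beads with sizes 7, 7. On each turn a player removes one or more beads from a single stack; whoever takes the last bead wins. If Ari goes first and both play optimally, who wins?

Bea wins

Nim-sum: 7 ^ 7 = 0.
The nim-sum is 0, so this is a P-position: the player to move is in a losing position under optimal play; Ari is about to move from it and so loses — Bea wins.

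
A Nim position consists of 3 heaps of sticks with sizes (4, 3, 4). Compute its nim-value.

3

In binary:
  100  (4)
  011  (3)
  100  (4)
  ---
  011  (3)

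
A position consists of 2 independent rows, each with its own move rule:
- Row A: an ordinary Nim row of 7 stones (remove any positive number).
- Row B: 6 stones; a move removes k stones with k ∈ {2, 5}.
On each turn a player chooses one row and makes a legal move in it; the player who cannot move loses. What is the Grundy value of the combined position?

6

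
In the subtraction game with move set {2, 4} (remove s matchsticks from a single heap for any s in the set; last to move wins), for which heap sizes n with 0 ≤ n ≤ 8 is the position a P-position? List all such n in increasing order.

Compute g(0), g(1), … for moves {2, 4}:
k:     0  1  2  3  4  5  6  7  8
g(k):  0  0  1  1  2  2  0  0  1
The P-positions (g = 0) in 0..8 are 0, 1, 6, 7.

0, 1, 6, 7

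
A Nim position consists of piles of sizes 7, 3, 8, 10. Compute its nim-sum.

Compute the nim-sum pairwise:
7 ⊕ 3 = 4
4 ⊕ 8 = 12
12 ⊕ 10 = 6

6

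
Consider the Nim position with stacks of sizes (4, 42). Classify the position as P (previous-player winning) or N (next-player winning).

N-position

Compute the nim-sum pairwise:
4 ^ 42 = 46
The nim-sum is 46 ≠ 0, so this is an N-position: the player to move can win.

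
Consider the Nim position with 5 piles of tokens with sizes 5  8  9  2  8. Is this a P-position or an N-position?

Compute the nim-sum pairwise:
5 ⊕ 8 = 13
13 ⊕ 9 = 4
4 ⊕ 2 = 6
6 ⊕ 8 = 14
The nim-sum is 14 ≠ 0, so this is an N-position: the player to move can win.

N-position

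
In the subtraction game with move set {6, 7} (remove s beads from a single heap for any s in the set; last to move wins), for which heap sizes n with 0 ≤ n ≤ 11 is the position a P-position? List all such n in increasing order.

0, 1, 2, 3, 4, 5

Build the Grundy sequence with g(k) = mex{g(k−s) : s ∈ {6, 7}, s ≤ k}:
k:     0  1  2  3  4  5  6  7  8  9 10 11
g(k):  0  0  0  0  0  0  1  1  1  1  1  1
The P-positions (g = 0) in 0..11 are 0, 1, 2, 3, 4, 5.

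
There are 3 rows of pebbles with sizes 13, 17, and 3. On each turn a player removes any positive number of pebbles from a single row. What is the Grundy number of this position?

Write each in binary and XOR column by column:
  01101  (13)
  10001  (17)
  00011  (3)
  -----
  11111  (31)

31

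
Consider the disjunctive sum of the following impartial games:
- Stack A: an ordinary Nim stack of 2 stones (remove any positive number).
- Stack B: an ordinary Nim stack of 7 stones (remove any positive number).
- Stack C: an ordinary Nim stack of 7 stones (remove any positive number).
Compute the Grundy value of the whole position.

2

Stack A is a plain Nim stack of size 2, so its Grundy value is 2.
Stack B is a plain Nim stack of size 7, so its Grundy value is 7.
Stack C is a plain Nim stack of size 7, so its Grundy value is 7.
The value of a disjunctive sum is the nim-sum of the parts.
Combined value = 2 XOR 7 XOR 7 = 2.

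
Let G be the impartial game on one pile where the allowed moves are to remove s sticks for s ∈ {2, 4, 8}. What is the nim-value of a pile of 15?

1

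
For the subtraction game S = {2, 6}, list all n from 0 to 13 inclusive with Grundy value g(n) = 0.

0, 1, 4, 5, 8, 9, 12, 13

Grundy values for subtraction set {2, 6}:
g(0) = mex{} = 0
g(1) = mex{} = 0
g(2) = mex{0} = 1
g(3) = mex{0} = 1
g(4) = mex{1} = 0
g(5) = mex{1} = 0
g(6) = mex{0} = 1
g(7) = mex{0} = 1
g(8) = mex{1} = 0
g(9) = mex{1} = 0
g(10) = mex{0} = 1
g(11) = mex{0} = 1
g(12) = mex{1} = 0
g(13) = mex{1} = 0
The P-positions (g = 0) in 0..13 are 0, 1, 4, 5, 8, 9, 12, 13.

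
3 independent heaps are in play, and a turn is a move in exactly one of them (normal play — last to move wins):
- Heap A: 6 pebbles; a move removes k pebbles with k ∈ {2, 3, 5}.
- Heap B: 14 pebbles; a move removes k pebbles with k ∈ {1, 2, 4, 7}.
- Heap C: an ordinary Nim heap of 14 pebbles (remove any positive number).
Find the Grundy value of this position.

Grundy values for heap A (subtraction set {2, 3, 5}):
k:     0  1  2  3  4  5  6
g(k):  0  0  1  1  2  2  3
So g(6) = 3.
For heap B, compute g(0), g(1), … with moves {1, 2, 4, 7}:
g(0) = mex{} = 0
g(1) = mex{0} = 1
g(2) = mex{0,1} = 2
g(3) = mex{1,2} = 0
g(4) = mex{0,2} = 1
g(5) = mex{0,1} = 2
g(6) = mex{1,2} = 0
g(7) = mex{0,2} = 1
g(8) = mex{0,1} = 2
g(9) = mex{1,2} = 0
g(10) = mex{0,2} = 1
g(11) = mex{0,1} = 2
g(12) = mex{1,2} = 0
g(13) = mex{0,2} = 1
g(14) = mex{0,1} = 2
So g(14) = 2.
Heap C is a plain Nim heap of size 14, so its Grundy value is 14.
The value of a disjunctive sum is the nim-sum of the parts.
Combined value = 3 ⊕ 2 ⊕ 14 = 15.

15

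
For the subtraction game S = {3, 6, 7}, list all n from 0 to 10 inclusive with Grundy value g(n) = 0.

0, 1, 2, 10

Build the Grundy sequence with g(k) = mex{g(k−s) : s ∈ {3, 6, 7}, s ≤ k}:
g(0) = mex{} = 0
g(1) = mex{} = 0
g(2) = mex{} = 0
g(3) = mex{0} = 1
g(4) = mex{0} = 1
g(5) = mex{0} = 1
g(6) = mex{0,1} = 2
g(7) = mex{0,1} = 2
g(8) = mex{0,1} = 2
g(9) = mex{0,1,2} = 3
g(10) = mex{1,2} = 0
The P-positions (g = 0) in 0..10 are 0, 1, 2, 10.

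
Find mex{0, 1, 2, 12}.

3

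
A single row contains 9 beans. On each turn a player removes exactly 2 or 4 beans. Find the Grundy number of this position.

1

Grundy values for subtraction set {2, 4}:
k:     0  1  2  3  4  5  6  7  8  9
g(k):  0  0  1  1  2  2  0  0  1  1
So g(9) = 1.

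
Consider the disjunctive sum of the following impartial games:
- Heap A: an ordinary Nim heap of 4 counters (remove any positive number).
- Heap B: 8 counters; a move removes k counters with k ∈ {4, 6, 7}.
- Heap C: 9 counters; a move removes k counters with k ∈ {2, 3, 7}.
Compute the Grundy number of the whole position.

Heap A is a plain Nim heap of size 4, so its Grundy value is 4.
Build the Grundy sequence for heap B with g(k) = mex{g(k−s) : s ∈ {4, 6, 7}, s ≤ k}:
g(0) = mex{} = 0
g(1) = mex{} = 0
g(2) = mex{} = 0
g(3) = mex{} = 0
g(4) = mex{0} = 1
g(5) = mex{0} = 1
g(6) = mex{0} = 1
g(7) = mex{0} = 1
g(8) = mex{0,1} = 2
So g(8) = 2.
Grundy values for heap C (subtraction set {2, 3, 7}):
k:     0  1  2  3  4  5  6  7  8  9
g(k):  0  0  1  1  2  0  0  1  1  2
So g(9) = 2.
By the Sprague-Grundy theorem, the Grundy value of a sum of independent games is the XOR of the component values.
Combined value = 4 ⊕ 2 ⊕ 2 = 4.

4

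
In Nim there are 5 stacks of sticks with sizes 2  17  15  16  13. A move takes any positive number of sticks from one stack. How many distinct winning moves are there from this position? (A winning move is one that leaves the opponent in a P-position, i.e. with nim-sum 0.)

3

Nim-sum: 2 ⊕ 17 ⊕ 15 ⊕ 16 ⊕ 13 = 1.
The overall nim-sum is X = 1. A stack of size p has a winning move iff p XOR X < p (reduce it to p XOR X).
  2: 2 XOR 1 = 3 ≥ 2 — no move.
  17: 17 XOR 1 = 16 < 17 — winning move (to 16).
  15: 15 XOR 1 = 14 < 15 — winning move (to 14).
  16: 16 XOR 1 = 17 ≥ 16 — no move.
  13: 13 XOR 1 = 12 < 13 — winning move (to 12).
That gives 3 winning moves.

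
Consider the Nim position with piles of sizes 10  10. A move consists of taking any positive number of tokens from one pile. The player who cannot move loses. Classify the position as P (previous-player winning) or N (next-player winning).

P-position

Compute the nim-sum pairwise:
10 ⊕ 10 = 0
The nim-sum is 0, so this is a P-position: the player to move is in a losing position under optimal play.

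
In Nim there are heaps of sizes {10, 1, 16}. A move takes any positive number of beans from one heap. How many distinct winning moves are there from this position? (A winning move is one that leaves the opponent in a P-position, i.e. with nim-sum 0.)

1

Compute the nim-sum pairwise:
10 XOR 1 = 11
11 XOR 16 = 27
The overall nim-sum is X = 27. A heap of size p has a winning move iff p XOR X < p (reduce it to p XOR X).
  10: 10 XOR 27 = 17 ≥ 10 — no move.
  1: 1 XOR 27 = 26 ≥ 1 — no move.
  16: 16 XOR 27 = 11 < 16 — winning move (to 11).
That gives 1 winning move.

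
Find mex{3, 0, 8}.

0 is in the set but 1 is not, so the mex is 1.

1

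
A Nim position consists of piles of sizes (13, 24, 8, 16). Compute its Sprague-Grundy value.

Write each in binary and XOR column by column:
  01101  (13)
  11000  (24)
  01000  (8)
  10000  (16)
  -----
  01101  (13)

13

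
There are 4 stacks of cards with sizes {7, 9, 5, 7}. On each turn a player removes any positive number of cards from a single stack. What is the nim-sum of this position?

12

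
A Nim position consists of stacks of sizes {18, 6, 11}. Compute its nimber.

31

Write each in binary and XOR column by column:
  10010  (18)
  00110  (6)
  01011  (11)
  -----
  11111  (31)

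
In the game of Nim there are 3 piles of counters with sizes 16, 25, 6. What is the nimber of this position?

Nim-sum: 16 XOR 25 XOR 6 = 15.

15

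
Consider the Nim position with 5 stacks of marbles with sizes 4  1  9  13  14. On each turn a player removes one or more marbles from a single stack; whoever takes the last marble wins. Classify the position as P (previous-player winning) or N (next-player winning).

N-position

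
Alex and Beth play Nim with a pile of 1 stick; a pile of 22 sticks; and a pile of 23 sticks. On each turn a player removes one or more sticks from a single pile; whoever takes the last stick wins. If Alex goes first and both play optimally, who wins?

Compute the nim-sum pairwise:
1 ^ 22 = 23
23 ^ 23 = 0
The nim-sum is 0, so this is a P-position: the player to move is in a losing position under optimal play; Alex is about to move from it and so loses — Beth wins.

Beth wins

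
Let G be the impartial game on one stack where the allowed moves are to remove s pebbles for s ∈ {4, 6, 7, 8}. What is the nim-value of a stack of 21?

Grundy values for subtraction set {4, 6, 7, 8}:
k:     0  1  2  3  4  5  6  7  8  9 10 11 12 13 14 15 16 17 18 19 20 21
g(k):  0  0  0  0  1  1  1  1  2  2  2  2  0  0  0  0  1  1  1  1  2  2
So g(21) = 2.

2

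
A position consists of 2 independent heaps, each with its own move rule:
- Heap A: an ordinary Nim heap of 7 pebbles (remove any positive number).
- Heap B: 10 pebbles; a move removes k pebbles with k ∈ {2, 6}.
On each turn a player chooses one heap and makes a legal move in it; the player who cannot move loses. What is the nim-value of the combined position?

6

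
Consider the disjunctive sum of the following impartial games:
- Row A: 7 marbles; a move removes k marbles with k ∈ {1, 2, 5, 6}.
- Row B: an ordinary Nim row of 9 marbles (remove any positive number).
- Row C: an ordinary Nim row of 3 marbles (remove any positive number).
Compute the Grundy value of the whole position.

For row A, compute g(0), g(1), … with moves {1, 2, 5, 6}:
k:     0  1  2  3  4  5  6  7
g(k):  0  1  2  0  1  2  3  0
So g(7) = 0.
Row B is a plain Nim row of size 9, so its Grundy value is 9.
Row C is a plain Nim row of size 3, so its Grundy value is 3.
The value of a disjunctive sum is the nim-sum of the parts.
Combined value = 0 ⊕ 9 ⊕ 3 = 10.

10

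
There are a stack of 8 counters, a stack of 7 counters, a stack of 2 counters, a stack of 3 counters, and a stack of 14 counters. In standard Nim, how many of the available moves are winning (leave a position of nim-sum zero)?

0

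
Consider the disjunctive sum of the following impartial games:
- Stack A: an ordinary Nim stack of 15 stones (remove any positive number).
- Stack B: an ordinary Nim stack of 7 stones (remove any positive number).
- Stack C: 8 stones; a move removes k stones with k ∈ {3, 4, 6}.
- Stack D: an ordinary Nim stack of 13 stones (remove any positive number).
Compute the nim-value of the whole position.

7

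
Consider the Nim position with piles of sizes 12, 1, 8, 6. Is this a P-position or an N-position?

N-position

Bitwise XOR of the heap sizes:
  1100  (12)
  0001  (1)
  1000  (8)
  0110  (6)
  ----
  0011  (3)
The nim-sum is 3 ≠ 0, so this is an N-position: the player to move can win.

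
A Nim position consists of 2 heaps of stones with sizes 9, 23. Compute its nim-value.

30

In binary:
  01001  (9)
  10111  (23)
  -----
  11110  (30)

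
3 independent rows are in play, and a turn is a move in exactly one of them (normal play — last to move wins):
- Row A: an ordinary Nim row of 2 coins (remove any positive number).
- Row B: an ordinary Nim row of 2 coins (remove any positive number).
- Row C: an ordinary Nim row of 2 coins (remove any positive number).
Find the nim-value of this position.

2

Row A is a plain Nim row of size 2, so its Grundy value is 2.
Row B is a plain Nim row of size 2, so its Grundy value is 2.
Row C is a plain Nim row of size 2, so its Grundy value is 2.
By the Sprague-Grundy theorem, the Grundy value of a sum of independent games is the XOR of the component values.
Combined value = 2 ⊕ 2 ⊕ 2 = 2.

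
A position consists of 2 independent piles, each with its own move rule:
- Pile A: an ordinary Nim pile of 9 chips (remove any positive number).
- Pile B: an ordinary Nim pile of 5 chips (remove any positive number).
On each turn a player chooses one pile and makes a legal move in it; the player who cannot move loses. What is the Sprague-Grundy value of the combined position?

Pile A is a plain Nim pile of size 9, so its Grundy value is 9.
Pile B is a plain Nim pile of size 5, so its Grundy value is 5.
The value of a disjunctive sum is the nim-sum of the parts.
Combined value = 9 ⊕ 5 = 12.

12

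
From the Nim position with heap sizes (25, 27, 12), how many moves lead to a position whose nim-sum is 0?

In binary:
  11001  (25)
  11011  (27)
  01100  (12)
  -----
  01110  (14)
The overall nim-sum is X = 14. A heap of size p has a winning move iff p XOR X < p (reduce it to p XOR X).
  25: 25 XOR 14 = 23 < 25 — winning move (to 23).
  27: 27 XOR 14 = 21 < 27 — winning move (to 21).
  12: 12 XOR 14 = 2 < 12 — winning move (to 2).
That gives 3 winning moves.

3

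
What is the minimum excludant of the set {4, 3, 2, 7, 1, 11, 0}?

5

The values 0, 1, 2, 3, 4 are all present; 5 is the first non-negative integer missing from the set.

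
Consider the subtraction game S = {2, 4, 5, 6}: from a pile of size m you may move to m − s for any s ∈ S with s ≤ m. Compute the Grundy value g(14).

3

Grundy values for subtraction set {2, 4, 5, 6}:
k:     0  1  2  3  4  5  6  7  8  9 10 11 12 13 14
g(k):  0  0  1  1  2  2  3  3  0  0  1  1  2  2  3
So g(14) = 3.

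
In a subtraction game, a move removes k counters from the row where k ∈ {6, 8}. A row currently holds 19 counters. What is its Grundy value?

0

Compute g(0), g(1), … for moves {6, 8}:
k:     0  1  2  3  4  5  6  7  8  9 10 11 12 13 14 15 16 17 18 19
g(k):  0  0  0  0  0  0  1  1  1  1  1  1  2  2  0  0  0  0  0  0
So g(19) = 0.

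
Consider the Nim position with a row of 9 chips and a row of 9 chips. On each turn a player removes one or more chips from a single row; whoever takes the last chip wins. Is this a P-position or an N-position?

Compute the nim-sum pairwise:
9 ^ 9 = 0
The nim-sum is 0, so this is a P-position: the player to move is in a losing position under optimal play.

P-position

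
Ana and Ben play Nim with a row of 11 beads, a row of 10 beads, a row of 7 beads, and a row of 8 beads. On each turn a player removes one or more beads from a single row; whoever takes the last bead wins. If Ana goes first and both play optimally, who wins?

Ana wins

Compute the nim-sum pairwise:
11 XOR 10 = 1
1 XOR 7 = 6
6 XOR 8 = 14
The nim-sum is 14 ≠ 0, so this is an N-position: the player to move can win; Ana has a winning move.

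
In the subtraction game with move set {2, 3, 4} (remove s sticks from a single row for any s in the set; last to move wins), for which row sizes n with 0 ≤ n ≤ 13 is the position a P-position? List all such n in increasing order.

0, 1, 6, 7, 12, 13

Compute g(0), g(1), … for moves {2, 3, 4}:
g(0) = mex{} = 0
g(1) = mex{} = 0
g(2) = mex{0} = 1
g(3) = mex{0} = 1
g(4) = mex{0,1} = 2
g(5) = mex{0,1} = 2
g(6) = mex{1,2} = 0
g(7) = mex{1,2} = 0
g(8) = mex{0,2} = 1
g(9) = mex{0,2} = 1
g(10) = mex{0,1} = 2
g(11) = mex{0,1} = 2
g(12) = mex{1,2} = 0
g(13) = mex{1,2} = 0
The P-positions (g = 0) in 0..13 are 0, 1, 6, 7, 12, 13.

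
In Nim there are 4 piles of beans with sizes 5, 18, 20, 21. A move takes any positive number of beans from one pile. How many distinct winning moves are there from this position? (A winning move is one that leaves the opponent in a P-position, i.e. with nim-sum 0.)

Nim-sum: 5 XOR 18 XOR 20 XOR 21 = 22.
The overall nim-sum is X = 22. A pile of size p has a winning move iff p XOR X < p (reduce it to p XOR X).
  5: 5 XOR 22 = 19 ≥ 5 — no move.
  18: 18 XOR 22 = 4 < 18 — winning move (to 4).
  20: 20 XOR 22 = 2 < 20 — winning move (to 2).
  21: 21 XOR 22 = 3 < 21 — winning move (to 3).
That gives 3 winning moves.

3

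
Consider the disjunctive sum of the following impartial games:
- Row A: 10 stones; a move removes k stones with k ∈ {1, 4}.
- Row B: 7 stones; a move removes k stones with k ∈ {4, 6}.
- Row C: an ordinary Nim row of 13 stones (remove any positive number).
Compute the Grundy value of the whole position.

12

Grundy values for row A (subtraction set {1, 4}):
g(0) = mex{} = 0
g(1) = mex{0} = 1
g(2) = mex{1} = 0
g(3) = mex{0} = 1
g(4) = mex{0,1} = 2
g(5) = mex{1,2} = 0
g(6) = mex{0} = 1
g(7) = mex{1} = 0
g(8) = mex{0,2} = 1
g(9) = mex{0,1} = 2
g(10) = mex{1,2} = 0
So g(10) = 0.
Build the Grundy sequence for row B with g(k) = mex{g(k−s) : s ∈ {4, 6}, s ≤ k}:
k:     0  1  2  3  4  5  6  7
g(k):  0  0  0  0  1  1  1  1
So g(7) = 1.
Row C is a plain Nim row of size 13, so its Grundy value is 13.
The value of a disjunctive sum is the nim-sum of the parts.
Combined value = 0 XOR 1 XOR 13 = 12.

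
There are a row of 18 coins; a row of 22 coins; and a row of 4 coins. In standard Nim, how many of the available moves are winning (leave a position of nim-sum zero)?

0

Bitwise XOR of the heap sizes:
  10010  (18)
  10110  (22)
  00100  (4)
  -----
  00000  (0)
The nim-sum is already 0, so every move leaves a nonzero nim-sum — there are no winning moves.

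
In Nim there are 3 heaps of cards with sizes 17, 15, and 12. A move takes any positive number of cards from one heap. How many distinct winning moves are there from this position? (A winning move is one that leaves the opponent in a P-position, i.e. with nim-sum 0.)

1

Nim-sum: 17 ⊕ 15 ⊕ 12 = 18.
The overall nim-sum is X = 18. A heap of size p has a winning move iff p XOR X < p (reduce it to p XOR X).
  17: 17 XOR 18 = 3 < 17 — winning move (to 3).
  15: 15 XOR 18 = 29 ≥ 15 — no move.
  12: 12 XOR 18 = 30 ≥ 12 — no move.
That gives 1 winning move.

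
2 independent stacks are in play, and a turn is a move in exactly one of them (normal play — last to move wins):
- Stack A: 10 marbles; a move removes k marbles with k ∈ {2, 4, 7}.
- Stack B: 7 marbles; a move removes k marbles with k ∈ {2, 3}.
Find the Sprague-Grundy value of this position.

3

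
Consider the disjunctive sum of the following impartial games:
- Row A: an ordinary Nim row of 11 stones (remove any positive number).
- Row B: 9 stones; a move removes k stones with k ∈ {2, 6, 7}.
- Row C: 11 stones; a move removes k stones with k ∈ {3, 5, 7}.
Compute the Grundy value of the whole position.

Row A is a plain Nim row of size 11, so its Grundy value is 11.
Grundy values for row B (subtraction set {2, 6, 7}):
g(0) = mex{} = 0
g(1) = mex{} = 0
g(2) = mex{0} = 1
g(3) = mex{0} = 1
g(4) = mex{1} = 0
g(5) = mex{1} = 0
g(6) = mex{0} = 1
g(7) = mex{0} = 1
g(8) = mex{0,1} = 2
g(9) = mex{1} = 0
So g(9) = 0.
Build the Grundy sequence for row C with g(k) = mex{g(k−s) : s ∈ {3, 5, 7}, s ≤ k}:
k:     0  1  2  3  4  5  6  7  8  9 10 11
g(k):  0  0  0  1  1  1  2  2  2  3  0  0
So g(11) = 0.
The value of a disjunctive sum is the nim-sum of the parts.
Combined value = 11 ⊕ 0 ⊕ 0 = 11.

11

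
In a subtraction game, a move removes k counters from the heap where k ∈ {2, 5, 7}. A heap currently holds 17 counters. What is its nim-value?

2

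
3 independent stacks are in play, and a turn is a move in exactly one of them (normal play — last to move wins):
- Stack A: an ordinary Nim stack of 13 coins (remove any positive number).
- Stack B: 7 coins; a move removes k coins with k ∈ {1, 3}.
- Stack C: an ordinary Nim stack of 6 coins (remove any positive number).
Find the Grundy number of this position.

10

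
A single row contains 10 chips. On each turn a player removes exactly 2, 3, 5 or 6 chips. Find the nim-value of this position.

1

Compute g(0), g(1), … for moves {2, 3, 5, 6}:
k:     0  1  2  3  4  5  6  7  8  9 10
g(k):  0  0  1  1  2  2  3  3  0  0  1
So g(10) = 1.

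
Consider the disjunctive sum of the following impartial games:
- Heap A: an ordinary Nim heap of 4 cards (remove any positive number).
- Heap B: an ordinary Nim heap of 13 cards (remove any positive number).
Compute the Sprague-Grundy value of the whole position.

Heap A is a plain Nim heap of size 4, so its Grundy value is 4.
Heap B is a plain Nim heap of size 13, so its Grundy value is 13.
By the Sprague-Grundy theorem, the Grundy value of a sum of independent games is the XOR of the component values.
Combined value = 4 XOR 13 = 9.

9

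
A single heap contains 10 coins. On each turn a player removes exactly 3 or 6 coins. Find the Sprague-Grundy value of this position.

0

Compute g(0), g(1), … for moves {3, 6}:
k:     0  1  2  3  4  5  6  7  8  9 10
g(k):  0  0  0  1  1  1  2  2  2  0  0
So g(10) = 0.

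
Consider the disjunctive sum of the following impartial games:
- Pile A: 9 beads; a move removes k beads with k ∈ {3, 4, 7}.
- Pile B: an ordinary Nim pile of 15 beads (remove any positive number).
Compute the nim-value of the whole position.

Grundy values for pile A (subtraction set {3, 4, 7}):
g(0) = mex{} = 0
g(1) = mex{} = 0
g(2) = mex{} = 0
g(3) = mex{0} = 1
g(4) = mex{0} = 1
g(5) = mex{0} = 1
g(6) = mex{0,1} = 2
g(7) = mex{0,1} = 2
g(8) = mex{0,1} = 2
g(9) = mex{0,1,2} = 3
So g(9) = 3.
Pile B is a plain Nim pile of size 15, so its Grundy value is 15.
By the Sprague-Grundy theorem, the Grundy value of a sum of independent games is the XOR of the component values.
Combined value = 3 XOR 15 = 12.

12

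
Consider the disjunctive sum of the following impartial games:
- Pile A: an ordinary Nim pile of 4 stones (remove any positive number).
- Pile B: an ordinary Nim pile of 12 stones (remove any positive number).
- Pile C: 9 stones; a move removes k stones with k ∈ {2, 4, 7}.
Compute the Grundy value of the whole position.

8

Pile A is a plain Nim pile of size 4, so its Grundy value is 4.
Pile B is a plain Nim pile of size 12, so its Grundy value is 12.
Grundy values for pile C (subtraction set {2, 4, 7}):
g(0) = mex{} = 0
g(1) = mex{} = 0
g(2) = mex{0} = 1
g(3) = mex{0} = 1
g(4) = mex{0,1} = 2
g(5) = mex{0,1} = 2
g(6) = mex{1,2} = 0
g(7) = mex{0,1,2} = 3
g(8) = mex{0,2} = 1
g(9) = mex{1,2,3} = 0
So g(9) = 0.
By the Sprague-Grundy theorem, the Grundy value of a sum of independent games is the XOR of the component values.
Combined value = 4 XOR 12 XOR 0 = 8.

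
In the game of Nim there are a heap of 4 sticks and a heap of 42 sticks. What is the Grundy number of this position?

Nim-sum: 4 ⊕ 42 = 46.

46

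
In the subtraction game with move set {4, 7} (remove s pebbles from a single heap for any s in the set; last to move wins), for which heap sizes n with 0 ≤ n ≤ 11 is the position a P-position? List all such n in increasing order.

0, 1, 2, 3, 11

Build the Grundy sequence with g(k) = mex{g(k−s) : s ∈ {4, 7}, s ≤ k}:
k:     0  1  2  3  4  5  6  7  8  9 10 11
g(k):  0  0  0  0  1  1  1  1  2  2  2  0
The P-positions (g = 0) in 0..11 are 0, 1, 2, 3, 11.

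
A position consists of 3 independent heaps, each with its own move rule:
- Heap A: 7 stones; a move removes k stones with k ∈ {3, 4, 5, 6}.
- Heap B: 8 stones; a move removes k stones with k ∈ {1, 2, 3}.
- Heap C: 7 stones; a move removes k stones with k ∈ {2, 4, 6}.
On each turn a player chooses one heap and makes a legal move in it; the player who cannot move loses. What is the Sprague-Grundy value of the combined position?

1

For heap A, compute g(0), g(1), … with moves {3, 4, 5, 6}:
g(0) = mex{} = 0
g(1) = mex{} = 0
g(2) = mex{} = 0
g(3) = mex{0} = 1
g(4) = mex{0} = 1
g(5) = mex{0} = 1
g(6) = mex{0,1} = 2
g(7) = mex{0,1} = 2
So g(7) = 2.
For heap B, compute g(0), g(1), … with moves {1, 2, 3}:
k:     0  1  2  3  4  5  6  7  8
g(k):  0  1  2  3  0  1  2  3  0
So g(8) = 0.
Grundy values for heap C (subtraction set {2, 4, 6}):
g(0) = mex{} = 0
g(1) = mex{} = 0
g(2) = mex{0} = 1
g(3) = mex{0} = 1
g(4) = mex{0,1} = 2
g(5) = mex{0,1} = 2
g(6) = mex{0,1,2} = 3
g(7) = mex{0,1,2} = 3
So g(7) = 3.
By the Sprague-Grundy theorem, the Grundy value of a sum of independent games is the XOR of the component values.
Combined value = 2 ⊕ 0 ⊕ 3 = 1.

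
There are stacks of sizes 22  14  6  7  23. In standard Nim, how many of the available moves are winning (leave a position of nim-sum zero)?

1

Nim-sum: 22 ⊕ 14 ⊕ 6 ⊕ 7 ⊕ 23 = 14.
The overall nim-sum is X = 14. A stack of size p has a winning move iff p XOR X < p (reduce it to p XOR X).
  22: 22 XOR 14 = 24 ≥ 22 — no move.
  14: 14 XOR 14 = 0 < 14 — winning move (to 0).
  6: 6 XOR 14 = 8 ≥ 6 — no move.
  7: 7 XOR 14 = 9 ≥ 7 — no move.
  23: 23 XOR 14 = 25 ≥ 23 — no move.
That gives 1 winning move.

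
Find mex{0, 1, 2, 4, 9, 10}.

3

The values 0, 1, 2 are all present; 3 is the first non-negative integer missing from the set.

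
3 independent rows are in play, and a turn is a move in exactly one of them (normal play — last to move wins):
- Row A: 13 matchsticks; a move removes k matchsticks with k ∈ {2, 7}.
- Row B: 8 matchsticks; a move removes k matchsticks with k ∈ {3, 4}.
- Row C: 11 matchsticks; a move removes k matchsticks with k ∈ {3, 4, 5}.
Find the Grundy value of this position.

For row A, compute g(0), g(1), … with moves {2, 7}:
g(0) = mex{} = 0
g(1) = mex{} = 0
g(2) = mex{0} = 1
g(3) = mex{0} = 1
g(4) = mex{1} = 0
g(5) = mex{1} = 0
g(6) = mex{0} = 1
g(7) = mex{0} = 1
g(8) = mex{0,1} = 2
g(9) = mex{1} = 0
g(10) = mex{1,2} = 0
g(11) = mex{0} = 1
g(12) = mex{0} = 1
g(13) = mex{1} = 0
So g(13) = 0.
Build the Grundy sequence for row B with g(k) = mex{g(k−s) : s ∈ {3, 4}, s ≤ k}:
k:     0  1  2  3  4  5  6  7  8
g(k):  0  0  0  1  1  1  2  0  0
So g(8) = 0.
For row C, compute g(0), g(1), … with moves {3, 4, 5}:
k:     0  1  2  3  4  5  6  7  8  9 10 11
g(k):  0  0  0  1  1  1  2  2  0  0  0  1
So g(11) = 1.
The value of a disjunctive sum is the nim-sum of the parts.
Combined value = 0 XOR 0 XOR 1 = 1.

1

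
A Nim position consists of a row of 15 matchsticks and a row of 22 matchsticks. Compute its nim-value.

25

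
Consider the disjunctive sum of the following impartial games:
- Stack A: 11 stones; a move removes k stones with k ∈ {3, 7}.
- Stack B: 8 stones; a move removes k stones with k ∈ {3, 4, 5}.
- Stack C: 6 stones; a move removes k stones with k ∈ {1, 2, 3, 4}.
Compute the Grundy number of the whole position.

Grundy values for stack A (subtraction set {3, 7}):
k:     0  1  2  3  4  5  6  7  8  9 10 11
g(k):  0  0  0  1  1  1  0  2  2  1  0  0
So g(11) = 0.
For stack B, compute g(0), g(1), … with moves {3, 4, 5}:
k:     0  1  2  3  4  5  6  7  8
g(k):  0  0  0  1  1  1  2  2  0
So g(8) = 0.
Build the Grundy sequence for stack C with g(k) = mex{g(k−s) : s ∈ {1, 2, 3, 4}, s ≤ k}:
g(0) = mex{} = 0
g(1) = mex{0} = 1
g(2) = mex{0,1} = 2
g(3) = mex{0,1,2} = 3
g(4) = mex{0,1,2,3} = 4
g(5) = mex{1,2,3,4} = 0
g(6) = mex{0,2,3,4} = 1
So g(6) = 1.
The value of a disjunctive sum is the nim-sum of the parts.
Combined value = 0 XOR 0 XOR 1 = 1.

1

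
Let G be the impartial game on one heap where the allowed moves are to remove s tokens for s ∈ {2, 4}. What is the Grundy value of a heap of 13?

0

Compute g(0), g(1), … for moves {2, 4}:
k:     0  1  2  3  4  5  6  7  8  9 10 11 12 13
g(k):  0  0  1  1  2  2  0  0  1  1  2  2  0  0
So g(13) = 0.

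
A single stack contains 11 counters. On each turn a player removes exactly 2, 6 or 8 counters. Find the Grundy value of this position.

3

Compute g(0), g(1), … for moves {2, 6, 8}:
g(0) = mex{} = 0
g(1) = mex{} = 0
g(2) = mex{0} = 1
g(3) = mex{0} = 1
g(4) = mex{1} = 0
g(5) = mex{1} = 0
g(6) = mex{0} = 1
g(7) = mex{0} = 1
g(8) = mex{0,1} = 2
g(9) = mex{0,1} = 2
g(10) = mex{0,1,2} = 3
g(11) = mex{0,1,2} = 3
So g(11) = 3.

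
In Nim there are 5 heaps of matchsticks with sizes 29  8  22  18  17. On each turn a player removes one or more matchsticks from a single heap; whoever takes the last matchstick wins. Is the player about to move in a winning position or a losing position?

In binary:
  11101  (29)
  01000  (8)
  10110  (22)
  10010  (18)
  10001  (17)
  -----
  00000  (0)
The nim-sum is 0, so this is a P-position: the player to move is in a losing position under optimal play.

Losing position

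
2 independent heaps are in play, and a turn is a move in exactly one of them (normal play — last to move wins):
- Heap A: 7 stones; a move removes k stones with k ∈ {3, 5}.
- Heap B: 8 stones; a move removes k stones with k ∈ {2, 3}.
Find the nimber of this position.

Build the Grundy sequence for heap A with g(k) = mex{g(k−s) : s ∈ {3, 5}, s ≤ k}:
g(0) = mex{} = 0
g(1) = mex{} = 0
g(2) = mex{} = 0
g(3) = mex{0} = 1
g(4) = mex{0} = 1
g(5) = mex{0} = 1
g(6) = mex{0,1} = 2
g(7) = mex{0,1} = 2
So g(7) = 2.
Grundy values for heap B (subtraction set {2, 3}):
k:     0  1  2  3  4  5  6  7  8
g(k):  0  0  1  1  2  0  0  1  1
So g(8) = 1.
The value of a disjunctive sum is the nim-sum of the parts.
Combined value = 2 ⊕ 1 = 3.

3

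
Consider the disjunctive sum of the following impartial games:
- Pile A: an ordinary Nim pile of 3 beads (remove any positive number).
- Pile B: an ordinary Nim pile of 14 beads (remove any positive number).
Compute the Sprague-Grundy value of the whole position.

Pile A is a plain Nim pile of size 3, so its Grundy value is 3.
Pile B is a plain Nim pile of size 14, so its Grundy value is 14.
By the Sprague-Grundy theorem, the Grundy value of a sum of independent games is the XOR of the component values.
Combined value = 3 ⊕ 14 = 13.

13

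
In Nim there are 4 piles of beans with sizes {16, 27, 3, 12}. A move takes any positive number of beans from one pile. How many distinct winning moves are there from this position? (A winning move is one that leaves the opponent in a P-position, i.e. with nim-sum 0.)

1

Nim-sum: 16 ⊕ 27 ⊕ 3 ⊕ 12 = 4.
The overall nim-sum is X = 4. A pile of size p has a winning move iff p XOR X < p (reduce it to p XOR X).
  16: 16 XOR 4 = 20 ≥ 16 — no move.
  27: 27 XOR 4 = 31 ≥ 27 — no move.
  3: 3 XOR 4 = 7 ≥ 3 — no move.
  12: 12 XOR 4 = 8 < 12 — winning move (to 8).
That gives 1 winning move.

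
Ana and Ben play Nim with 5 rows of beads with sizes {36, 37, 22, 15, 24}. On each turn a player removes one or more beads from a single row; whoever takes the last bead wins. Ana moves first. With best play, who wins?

Ben wins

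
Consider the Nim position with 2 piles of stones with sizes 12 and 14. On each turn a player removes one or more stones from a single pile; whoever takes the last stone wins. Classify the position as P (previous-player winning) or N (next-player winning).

N-position

Compute the nim-sum pairwise:
12 ^ 14 = 2
The nim-sum is 2 ≠ 0, so this is an N-position: the player to move can win.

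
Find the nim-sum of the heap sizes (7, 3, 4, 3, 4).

7

Nim-sum: 7 ^ 3 ^ 4 ^ 3 ^ 4 = 7.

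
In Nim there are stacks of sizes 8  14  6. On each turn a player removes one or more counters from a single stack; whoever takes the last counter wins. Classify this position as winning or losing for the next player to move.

In binary:
  1000  (8)
  1110  (14)
  0110  (6)
  ----
  0000  (0)
The nim-sum is 0, so this is a P-position: the player to move is in a losing position under optimal play.

Losing position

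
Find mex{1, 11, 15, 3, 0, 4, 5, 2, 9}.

6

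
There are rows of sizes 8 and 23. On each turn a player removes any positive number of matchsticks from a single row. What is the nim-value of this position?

31

Nim-sum: 8 ⊕ 23 = 31.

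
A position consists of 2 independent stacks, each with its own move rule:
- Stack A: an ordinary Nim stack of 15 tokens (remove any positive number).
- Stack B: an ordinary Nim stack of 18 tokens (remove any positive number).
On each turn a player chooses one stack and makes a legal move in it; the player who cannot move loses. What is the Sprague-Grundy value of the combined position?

Stack A is a plain Nim stack of size 15, so its Grundy value is 15.
Stack B is a plain Nim stack of size 18, so its Grundy value is 18.
The value of a disjunctive sum is the nim-sum of the parts.
Combined value = 15 XOR 18 = 29.

29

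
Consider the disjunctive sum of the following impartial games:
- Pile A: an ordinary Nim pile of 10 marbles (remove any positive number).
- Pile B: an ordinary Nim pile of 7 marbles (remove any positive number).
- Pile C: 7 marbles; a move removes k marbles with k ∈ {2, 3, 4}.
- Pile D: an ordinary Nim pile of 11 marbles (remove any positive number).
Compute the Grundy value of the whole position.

6

Pile A is a plain Nim pile of size 10, so its Grundy value is 10.
Pile B is a plain Nim pile of size 7, so its Grundy value is 7.
For pile C, compute g(0), g(1), … with moves {2, 3, 4}:
k:     0  1  2  3  4  5  6  7
g(k):  0  0  1  1  2  2  0  0
So g(7) = 0.
Pile D is a plain Nim pile of size 11, so its Grundy value is 11.
The value of a disjunctive sum is the nim-sum of the parts.
Combined value = 10 XOR 7 XOR 0 XOR 11 = 6.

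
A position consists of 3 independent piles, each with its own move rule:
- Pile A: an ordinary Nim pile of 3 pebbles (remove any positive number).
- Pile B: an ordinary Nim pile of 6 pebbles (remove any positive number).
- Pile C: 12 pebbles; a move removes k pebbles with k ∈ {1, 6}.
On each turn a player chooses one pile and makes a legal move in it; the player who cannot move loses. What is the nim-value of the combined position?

4

Pile A is a plain Nim pile of size 3, so its Grundy value is 3.
Pile B is a plain Nim pile of size 6, so its Grundy value is 6.
For pile C, compute g(0), g(1), … with moves {1, 6}:
g(0) = mex{} = 0
g(1) = mex{0} = 1
g(2) = mex{1} = 0
g(3) = mex{0} = 1
g(4) = mex{1} = 0
g(5) = mex{0} = 1
g(6) = mex{0,1} = 2
g(7) = mex{1,2} = 0
g(8) = mex{0} = 1
g(9) = mex{1} = 0
g(10) = mex{0} = 1
g(11) = mex{1} = 0
g(12) = mex{0,2} = 1
So g(12) = 1.
By the Sprague-Grundy theorem, the Grundy value of a sum of independent games is the XOR of the component values.
Combined value = 3 ⊕ 6 ⊕ 1 = 4.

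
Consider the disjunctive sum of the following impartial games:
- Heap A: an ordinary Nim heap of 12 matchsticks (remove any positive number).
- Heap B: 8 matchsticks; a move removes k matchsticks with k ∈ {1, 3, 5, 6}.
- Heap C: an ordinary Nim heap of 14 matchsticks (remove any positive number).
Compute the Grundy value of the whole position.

0

Heap A is a plain Nim heap of size 12, so its Grundy value is 12.
For heap B, compute g(0), g(1), … with moves {1, 3, 5, 6}:
g(0) = mex{} = 0
g(1) = mex{0} = 1
g(2) = mex{1} = 0
g(3) = mex{0} = 1
g(4) = mex{1} = 0
g(5) = mex{0} = 1
g(6) = mex{0,1} = 2
g(7) = mex{0,1,2} = 3
g(8) = mex{0,1,3} = 2
So g(8) = 2.
Heap C is a plain Nim heap of size 14, so its Grundy value is 14.
The value of a disjunctive sum is the nim-sum of the parts.
Combined value = 12 XOR 2 XOR 14 = 0.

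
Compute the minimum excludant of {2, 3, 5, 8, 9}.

0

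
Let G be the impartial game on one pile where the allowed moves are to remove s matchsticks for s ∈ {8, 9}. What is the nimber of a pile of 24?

0

Compute g(0), g(1), … for moves {8, 9}:
k:     0  1  2  3  4  5  6  7  8  9 10 11 12 13 14 15 16 17 18 19 20 21 22 23 24
g(k):  0  0  0  0  0  0  0  0  1  1  1  1  1  1  1  1  2  0  0  0  0  0  0  0  0
So g(24) = 0.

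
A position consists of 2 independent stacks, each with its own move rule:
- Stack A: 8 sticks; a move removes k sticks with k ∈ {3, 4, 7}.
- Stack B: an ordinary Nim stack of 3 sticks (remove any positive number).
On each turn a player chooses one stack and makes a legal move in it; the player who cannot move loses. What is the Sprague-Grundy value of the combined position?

For stack A, compute g(0), g(1), … with moves {3, 4, 7}:
g(0) = mex{} = 0
g(1) = mex{} = 0
g(2) = mex{} = 0
g(3) = mex{0} = 1
g(4) = mex{0} = 1
g(5) = mex{0} = 1
g(6) = mex{0,1} = 2
g(7) = mex{0,1} = 2
g(8) = mex{0,1} = 2
So g(8) = 2.
Stack B is a plain Nim stack of size 3, so its Grundy value is 3.
By the Sprague-Grundy theorem, the Grundy value of a sum of independent games is the XOR of the component values.
Combined value = 2 XOR 3 = 1.

1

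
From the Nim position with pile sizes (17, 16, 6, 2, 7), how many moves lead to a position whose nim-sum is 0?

3

Bitwise XOR of the heap sizes:
  10001  (17)
  10000  (16)
  00110  (6)
  00010  (2)
  00111  (7)
  -----
  00010  (2)
The overall nim-sum is X = 2. A pile of size p has a winning move iff p XOR X < p (reduce it to p XOR X).
  17: 17 XOR 2 = 19 ≥ 17 — no move.
  16: 16 XOR 2 = 18 ≥ 16 — no move.
  6: 6 XOR 2 = 4 < 6 — winning move (to 4).
  2: 2 XOR 2 = 0 < 2 — winning move (to 0).
  7: 7 XOR 2 = 5 < 7 — winning move (to 5).
That gives 3 winning moves.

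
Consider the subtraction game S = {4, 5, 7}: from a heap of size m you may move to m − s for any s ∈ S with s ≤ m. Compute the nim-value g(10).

Grundy values for subtraction set {4, 5, 7}:
k:     0  1  2  3  4  5  6  7  8  9 10
g(k):  0  0  0  0  1  1  1  1  2  2  2
So g(10) = 2.

2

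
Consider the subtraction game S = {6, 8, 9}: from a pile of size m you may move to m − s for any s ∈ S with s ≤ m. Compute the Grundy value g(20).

0

Compute g(0), g(1), … for moves {6, 8, 9}:
k:     0  1  2  3  4  5  6  7  8  9 10 11 12 13 14 15 16 17 18 19 20
g(k):  0  0  0  0  0  0  1  1  1  1  1  1  2  2  2  0  0  0  0  0  0
So g(20) = 0.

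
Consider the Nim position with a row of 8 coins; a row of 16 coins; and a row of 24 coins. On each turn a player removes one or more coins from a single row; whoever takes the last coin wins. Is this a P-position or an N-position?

Nim-sum: 8 ^ 16 ^ 24 = 0.
The nim-sum is 0, so this is a P-position: the player to move is in a losing position under optimal play.

P-position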